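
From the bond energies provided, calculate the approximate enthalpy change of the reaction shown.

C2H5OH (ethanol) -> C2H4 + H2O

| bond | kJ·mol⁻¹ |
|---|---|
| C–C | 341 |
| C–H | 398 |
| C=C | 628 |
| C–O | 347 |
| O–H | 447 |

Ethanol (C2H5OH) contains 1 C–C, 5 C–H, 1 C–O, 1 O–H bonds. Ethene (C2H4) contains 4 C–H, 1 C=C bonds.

ΔH ≈ +11 kJ

Bonds broken (reactants):
  C–C: 1 × 341 = 341
  C–H: 5 × 398 = 1990
  C–O: 1 × 347 = 347
  O–H: 1 × 447 = 447
  Σ(broken) = 3125 kJ
Bonds formed (products):
  C–H: 4 × 398 = 1592
  C=C: 1 × 628 = 628
  O–H: 2 × 447 = 894
  Σ(formed) = 3114 kJ
ΔH = Σ(broken) − Σ(formed) = 3125 − 3114 = +11 kJ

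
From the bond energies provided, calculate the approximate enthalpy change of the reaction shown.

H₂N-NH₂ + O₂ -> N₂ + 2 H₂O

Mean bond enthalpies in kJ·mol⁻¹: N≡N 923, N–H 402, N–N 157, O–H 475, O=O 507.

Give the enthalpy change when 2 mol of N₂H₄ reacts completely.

Bonds broken (reactants):
  N–H: 4 × 402 = 1608
  N–N: 1 × 157 = 157
  O=O: 1 × 507 = 507
  Σ(broken) = 2272 kJ
Bonds formed (products):
  N≡N: 1 × 923 = 923
  O–H: 4 × 475 = 1900
  Σ(formed) = 2823 kJ
ΔH = Σ(broken) − Σ(formed) = 2272 − 2823 = −551 kJ
For 2× the reaction as written: 2 × (−551) = −1102 kJ

ΔH = −1102 kJ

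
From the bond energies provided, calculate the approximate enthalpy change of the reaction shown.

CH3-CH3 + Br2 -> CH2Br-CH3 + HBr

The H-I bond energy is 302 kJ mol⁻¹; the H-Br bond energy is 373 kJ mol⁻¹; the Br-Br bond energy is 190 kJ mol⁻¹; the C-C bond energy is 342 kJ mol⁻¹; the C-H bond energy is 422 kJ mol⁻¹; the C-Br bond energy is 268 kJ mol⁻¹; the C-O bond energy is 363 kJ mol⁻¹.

Bonds broken (reactants):
  Br-Br: 1 × 190 = 190
  C-C: 1 × 342 = 342
  C-H: 6 × 422 = 2532
  Σ(broken) = 3064 kJ
Bonds formed (products):
  C-Br: 1 × 268 = 268
  C-C: 1 × 342 = 342
  C-H: 5 × 422 = 2110
  H-Br: 1 × 373 = 373
  Σ(formed) = 3093 kJ
ΔH = Σ(broken) − Σ(formed) = 3064 − 3093 = −29 kJ

ΔH ≈ −29 kJ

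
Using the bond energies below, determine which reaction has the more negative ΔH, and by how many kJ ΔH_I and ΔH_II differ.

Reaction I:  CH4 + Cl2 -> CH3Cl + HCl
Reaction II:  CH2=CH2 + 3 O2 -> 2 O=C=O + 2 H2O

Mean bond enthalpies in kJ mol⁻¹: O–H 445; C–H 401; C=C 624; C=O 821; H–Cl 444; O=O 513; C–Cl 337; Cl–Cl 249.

Reaction I:
  Bonds broken (reactants):
    C–H: 4 × 401 = 1604
    Cl–Cl: 1 × 249 = 249
    Σ(broken) = 1853 kJ
  Bonds formed (products):
    C–Cl: 1 × 337 = 337
    C–H: 3 × 401 = 1203
    H–Cl: 1 × 444 = 444
    Σ(formed) = 1984 kJ
  ΔH_I = 1853 − 1984 = −131 kJ
Reaction II:
  Bonds broken (reactants):
    C–H: 4 × 401 = 1604
    C=C: 1 × 624 = 624
    O=O: 3 × 513 = 1539
    Σ(broken) = 3767 kJ
  Bonds formed (products):
    C=O: 4 × 821 = 3284
    O–H: 4 × 445 = 1780
    Σ(formed) = 5064 kJ
  ΔH_II = 3767 − 5064 = −1297 kJ
ΔH_I − ΔH_II = +1166 kJ, so reaction II has the more negative ΔH; |ΔH_I − ΔH_II| = 1166 kJ.

Reaction II, by 1166 kJ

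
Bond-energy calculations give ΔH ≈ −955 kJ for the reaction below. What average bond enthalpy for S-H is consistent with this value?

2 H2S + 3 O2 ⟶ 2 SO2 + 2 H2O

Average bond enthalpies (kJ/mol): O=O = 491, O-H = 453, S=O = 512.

Let D be the S-H bond energy.
Σ(broken) = 3×491 + 4×D = 1473 + 4D
Σ(formed) = 4×453 + 4×512 = 3860
ΔH = Σ(broken) − Σ(formed) = (1473 + 4D) − (3860) = −2387 + 4D
Setting this equal to −955 kJ gives 4D = 1432, so D = 358 kJ/mol.

D(S-H) ≈ 358 kJ/mol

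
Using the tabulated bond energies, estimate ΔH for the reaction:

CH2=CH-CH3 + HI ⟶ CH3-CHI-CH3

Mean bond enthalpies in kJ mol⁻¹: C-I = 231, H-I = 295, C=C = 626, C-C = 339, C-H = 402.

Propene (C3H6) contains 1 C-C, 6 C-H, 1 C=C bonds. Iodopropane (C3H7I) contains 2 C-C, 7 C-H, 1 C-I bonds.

Bonds broken (reactants):
  C-C: 1 × 339 = 339
  C-H: 6 × 402 = 2412
  C=C: 1 × 626 = 626
  H-I: 1 × 295 = 295
  Σ(broken) = 3672 kJ
Bonds formed (products):
  C-C: 2 × 339 = 678
  C-H: 7 × 402 = 2814
  C-I: 1 × 231 = 231
  Σ(formed) = 3723 kJ
ΔH = Σ(broken) − Σ(formed) = 3672 − 3723 = −51 kJ

ΔH ≈ −51 kJ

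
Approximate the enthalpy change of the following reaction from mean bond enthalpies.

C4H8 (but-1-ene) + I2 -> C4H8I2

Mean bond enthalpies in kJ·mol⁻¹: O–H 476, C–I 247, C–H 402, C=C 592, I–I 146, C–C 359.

ΔH ≈ −115 kJ

Bonds broken (reactants):
  C–C: 2 × 359 = 718
  C–H: 8 × 402 = 3216
  C=C: 1 × 592 = 592
  I–I: 1 × 146 = 146
  Σ(broken) = 4672 kJ
Bonds formed (products):
  C–C: 3 × 359 = 1077
  C–H: 8 × 402 = 3216
  C–I: 2 × 247 = 494
  Σ(formed) = 4787 kJ
ΔH = Σ(broken) − Σ(formed) = 4672 − 4787 = −115 kJ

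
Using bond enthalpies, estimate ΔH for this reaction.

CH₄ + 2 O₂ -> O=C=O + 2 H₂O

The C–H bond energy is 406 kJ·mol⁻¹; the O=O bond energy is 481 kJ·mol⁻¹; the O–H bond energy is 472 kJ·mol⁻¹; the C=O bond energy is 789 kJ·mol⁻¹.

ΔH ≈ −880 kJ

Bonds broken (reactants):
  C–H: 4 × 406 = 1624
  O=O: 2 × 481 = 962
  Σ(broken) = 2586 kJ
Bonds formed (products):
  C=O: 2 × 789 = 1578
  O–H: 4 × 472 = 1888
  Σ(formed) = 3466 kJ
ΔH = Σ(broken) − Σ(formed) = 2586 − 3466 = −880 kJ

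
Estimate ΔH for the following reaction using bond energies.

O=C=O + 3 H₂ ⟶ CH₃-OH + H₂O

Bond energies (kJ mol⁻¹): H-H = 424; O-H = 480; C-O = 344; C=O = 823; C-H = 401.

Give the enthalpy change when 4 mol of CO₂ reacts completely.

Bonds broken (reactants):
  C=O: 2 × 823 = 1646
  H-H: 3 × 424 = 1272
  Σ(broken) = 2918 kJ
Bonds formed (products):
  C-H: 3 × 401 = 1203
  C-O: 1 × 344 = 344
  O-H: 3 × 480 = 1440
  Σ(formed) = 2987 kJ
ΔH = Σ(broken) − Σ(formed) = 2918 − 2987 = −69 kJ
For 4× the reaction as written: 4 × (−69) = −276 kJ

ΔH = −276 kJ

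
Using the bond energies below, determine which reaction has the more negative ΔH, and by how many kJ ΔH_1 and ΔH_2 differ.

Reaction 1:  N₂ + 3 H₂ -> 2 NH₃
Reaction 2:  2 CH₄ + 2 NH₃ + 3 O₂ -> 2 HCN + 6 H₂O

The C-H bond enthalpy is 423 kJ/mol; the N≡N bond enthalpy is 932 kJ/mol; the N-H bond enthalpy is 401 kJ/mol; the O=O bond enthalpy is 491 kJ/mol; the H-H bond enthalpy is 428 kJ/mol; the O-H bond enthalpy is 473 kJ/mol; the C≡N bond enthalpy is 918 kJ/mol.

Reaction 2, by 905 kJ

Reaction 1:
  Bonds broken (reactants):
    H-H: 3 × 428 = 1284
    N≡N: 1 × 932 = 932
    Σ(broken) = 2216 kJ
  Bonds formed (products):
    N-H: 6 × 401 = 2406
    Σ(formed) = 2406 kJ
  ΔH_1 = 2216 − 2406 = −190 kJ
Reaction 2:
  Bonds broken (reactants):
    C-H: 8 × 423 = 3384
    N-H: 6 × 401 = 2406
    O=O: 3 × 491 = 1473
    Σ(broken) = 7263 kJ
  Bonds formed (products):
    C≡N: 2 × 918 = 1836
    C-H: 2 × 423 = 846
    O-H: 12 × 473 = 5676
    Σ(formed) = 8358 kJ
  ΔH_2 = 7263 − 8358 = −1095 kJ
ΔH_1 − ΔH_2 = +905 kJ, so reaction 2 has the more negative ΔH; |ΔH_1 − ΔH_2| = 905 kJ.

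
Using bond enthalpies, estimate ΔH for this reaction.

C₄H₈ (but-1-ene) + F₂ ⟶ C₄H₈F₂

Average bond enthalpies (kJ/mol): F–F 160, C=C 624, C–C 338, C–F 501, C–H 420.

Bonds broken (reactants):
  C–C: 2 × 338 = 676
  C–H: 8 × 420 = 3360
  C=C: 1 × 624 = 624
  F–F: 1 × 160 = 160
  Σ(broken) = 4820 kJ
Bonds formed (products):
  C–C: 3 × 338 = 1014
  C–F: 2 × 501 = 1002
  C–H: 8 × 420 = 3360
  Σ(formed) = 5376 kJ
ΔH = Σ(broken) − Σ(formed) = 4820 − 5376 = −556 kJ

ΔH ≈ −556 kJ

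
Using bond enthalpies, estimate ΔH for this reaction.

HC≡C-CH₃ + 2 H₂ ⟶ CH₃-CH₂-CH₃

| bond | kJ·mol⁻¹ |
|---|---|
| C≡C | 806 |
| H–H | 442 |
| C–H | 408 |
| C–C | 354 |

Bonds broken (reactants):
  C≡C: 1 × 806 = 806
  C–C: 1 × 354 = 354
  C–H: 4 × 408 = 1632
  H–H: 2 × 442 = 884
  Σ(broken) = 3676 kJ
Bonds formed (products):
  C–C: 2 × 354 = 708
  C–H: 8 × 408 = 3264
  Σ(formed) = 3972 kJ
ΔH = Σ(broken) − Σ(formed) = 3676 − 3972 = −296 kJ

ΔH ≈ −296 kJ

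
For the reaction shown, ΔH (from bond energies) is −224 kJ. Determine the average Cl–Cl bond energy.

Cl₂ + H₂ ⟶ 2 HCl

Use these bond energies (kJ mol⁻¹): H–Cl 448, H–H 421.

D(Cl–Cl) ≈ 251 kJ/mol

Let D be the Cl–Cl bond energy.
Σ(broken) = 1×D + 1×421 = 421 + D
Σ(formed) = 2×448 = 896
ΔH = Σ(broken) − Σ(formed) = (421 + D) − (896) = −475 + D
Setting this equal to −224 kJ gives D = 251 kJ/mol.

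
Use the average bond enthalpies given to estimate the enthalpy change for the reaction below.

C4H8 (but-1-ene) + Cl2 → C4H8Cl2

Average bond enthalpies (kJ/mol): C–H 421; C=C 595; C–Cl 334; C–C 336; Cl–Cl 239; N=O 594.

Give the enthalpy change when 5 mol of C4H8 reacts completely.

Bonds broken (reactants):
  C–C: 2 × 336 = 672
  C–H: 8 × 421 = 3368
  C=C: 1 × 595 = 595
  Cl–Cl: 1 × 239 = 239
  Σ(broken) = 4874 kJ
Bonds formed (products):
  C–C: 3 × 336 = 1008
  C–Cl: 2 × 334 = 668
  C–H: 8 × 421 = 3368
  Σ(formed) = 5044 kJ
ΔH = Σ(broken) − Σ(formed) = 4874 − 5044 = −170 kJ
For 5× the reaction as written: 5 × (−170) = −850 kJ

ΔH = −850 kJ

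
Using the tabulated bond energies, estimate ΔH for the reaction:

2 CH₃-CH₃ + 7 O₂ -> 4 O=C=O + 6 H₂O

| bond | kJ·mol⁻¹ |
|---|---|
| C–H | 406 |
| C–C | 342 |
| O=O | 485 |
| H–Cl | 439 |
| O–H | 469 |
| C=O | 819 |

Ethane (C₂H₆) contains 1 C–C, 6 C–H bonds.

ΔH ≈ −3229 kJ

Bonds broken (reactants):
  C–C: 2 × 342 = 684
  C–H: 12 × 406 = 4872
  O=O: 7 × 485 = 3395
  Σ(broken) = 8951 kJ
Bonds formed (products):
  C=O: 8 × 819 = 6552
  O–H: 12 × 469 = 5628
  Σ(formed) = 12180 kJ
ΔH = Σ(broken) − Σ(formed) = 8951 − 12180 = −3229 kJ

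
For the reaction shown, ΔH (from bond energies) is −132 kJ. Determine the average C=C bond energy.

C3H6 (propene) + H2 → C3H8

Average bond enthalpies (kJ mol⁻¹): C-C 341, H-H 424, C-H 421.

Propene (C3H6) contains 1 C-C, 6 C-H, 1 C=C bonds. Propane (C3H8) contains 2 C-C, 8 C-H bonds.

Let D be the C=C bond energy.
Σ(broken) = 1×341 + 6×421 + 1×D + 1×424 = 3291 + D
Σ(formed) = 2×341 + 8×421 = 4050
ΔH = Σ(broken) − Σ(formed) = (3291 + D) − (4050) = −759 + D
Setting this equal to −132 kJ gives D = 627 kJ/mol.

D(C=C) ≈ 627 kJ/mol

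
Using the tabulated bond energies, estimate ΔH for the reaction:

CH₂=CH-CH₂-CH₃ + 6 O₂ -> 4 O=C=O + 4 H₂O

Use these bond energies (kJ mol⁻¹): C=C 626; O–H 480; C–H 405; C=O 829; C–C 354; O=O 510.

Bonds broken (reactants):
  C–C: 2 × 354 = 708
  C–H: 8 × 405 = 3240
  C=C: 1 × 626 = 626
  O=O: 6 × 510 = 3060
  Σ(broken) = 7634 kJ
Bonds formed (products):
  C=O: 8 × 829 = 6632
  O–H: 8 × 480 = 3840
  Σ(formed) = 10472 kJ
ΔH = Σ(broken) − Σ(formed) = 7634 − 10472 = −2838 kJ

ΔH ≈ −2838 kJ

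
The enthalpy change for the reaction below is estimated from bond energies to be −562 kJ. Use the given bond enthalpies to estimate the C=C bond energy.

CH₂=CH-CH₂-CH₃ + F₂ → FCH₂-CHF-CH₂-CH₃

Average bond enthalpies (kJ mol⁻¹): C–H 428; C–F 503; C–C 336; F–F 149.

Let D be the C=C bond energy.
Σ(broken) = 2×336 + 8×428 + 1×D + 1×149 = 4245 + D
Σ(formed) = 3×336 + 2×503 + 8×428 = 5438
ΔH = Σ(broken) − Σ(formed) = (4245 + D) − (5438) = −1193 + D
Setting this equal to −562 kJ gives D = 631 kJ/mol.

D(C=C) ≈ 631 kJ/mol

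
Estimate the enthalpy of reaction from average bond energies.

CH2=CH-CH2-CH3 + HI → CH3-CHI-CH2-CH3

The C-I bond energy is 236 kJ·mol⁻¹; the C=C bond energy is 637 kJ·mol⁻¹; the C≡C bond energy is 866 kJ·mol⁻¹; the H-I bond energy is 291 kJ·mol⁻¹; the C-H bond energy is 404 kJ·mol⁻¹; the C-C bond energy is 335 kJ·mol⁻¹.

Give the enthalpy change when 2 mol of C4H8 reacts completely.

ΔH = −94 kJ

Bonds broken (reactants):
  C-C: 2 × 335 = 670
  C-H: 8 × 404 = 3232
  C=C: 1 × 637 = 637
  H-I: 1 × 291 = 291
  Σ(broken) = 4830 kJ
Bonds formed (products):
  C-C: 3 × 335 = 1005
  C-H: 9 × 404 = 3636
  C-I: 1 × 236 = 236
  Σ(formed) = 4877 kJ
ΔH = Σ(broken) − Σ(formed) = 4830 − 4877 = −47 kJ
For 2× the reaction as written: 2 × (−47) = −94 kJ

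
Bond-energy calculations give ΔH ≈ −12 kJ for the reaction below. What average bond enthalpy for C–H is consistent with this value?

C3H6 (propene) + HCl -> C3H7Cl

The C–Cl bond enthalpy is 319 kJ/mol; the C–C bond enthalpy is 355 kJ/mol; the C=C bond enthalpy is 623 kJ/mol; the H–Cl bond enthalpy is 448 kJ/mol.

D(C–H) ≈ 409 kJ/mol

Let D be the C–H bond energy.
Σ(broken) = 1×355 + 6×D + 1×623 + 1×448 = 1426 + 6D
Σ(formed) = 2×355 + 1×319 + 7×D = 1029 + 7D
ΔH = Σ(broken) − Σ(formed) = (1426 + 6D) − (1029 + 7D) = +397 − D
Setting this equal to −12 kJ gives D = 409 kJ/mol.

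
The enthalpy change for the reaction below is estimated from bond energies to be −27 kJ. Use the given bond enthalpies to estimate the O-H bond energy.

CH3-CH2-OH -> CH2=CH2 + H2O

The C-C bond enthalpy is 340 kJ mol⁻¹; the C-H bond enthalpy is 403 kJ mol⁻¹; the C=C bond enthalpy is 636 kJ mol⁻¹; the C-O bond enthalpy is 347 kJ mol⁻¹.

D(O-H) ≈ 481 kJ/mol

Let D be the O-H bond energy.
Σ(broken) = 1×340 + 5×403 + 1×347 + 1×D = 2702 + D
Σ(formed) = 4×403 + 1×636 + 2×D = 2248 + 2D
ΔH = Σ(broken) − Σ(formed) = (2702 + D) − (2248 + 2D) = +454 − D
Setting this equal to −27 kJ gives D = 481 kJ/mol.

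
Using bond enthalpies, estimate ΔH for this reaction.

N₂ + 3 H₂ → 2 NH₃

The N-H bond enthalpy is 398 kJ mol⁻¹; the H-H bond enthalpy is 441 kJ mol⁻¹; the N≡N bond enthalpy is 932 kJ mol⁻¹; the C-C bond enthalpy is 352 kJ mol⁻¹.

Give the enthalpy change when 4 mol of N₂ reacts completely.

ΔH = −532 kJ

Bonds broken (reactants):
  H-H: 3 × 441 = 1323
  N≡N: 1 × 932 = 932
  Σ(broken) = 2255 kJ
Bonds formed (products):
  N-H: 6 × 398 = 2388
  Σ(formed) = 2388 kJ
ΔH = Σ(broken) − Σ(formed) = 2255 − 2388 = −133 kJ
For 4× the reaction as written: 4 × (−133) = −532 kJ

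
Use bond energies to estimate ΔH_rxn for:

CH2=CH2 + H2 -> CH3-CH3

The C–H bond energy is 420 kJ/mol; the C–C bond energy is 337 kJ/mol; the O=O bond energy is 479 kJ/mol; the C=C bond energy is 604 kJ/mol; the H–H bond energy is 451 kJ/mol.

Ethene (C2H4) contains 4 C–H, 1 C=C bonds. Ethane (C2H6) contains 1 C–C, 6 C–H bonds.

Bonds broken (reactants):
  C–H: 4 × 420 = 1680
  C=C: 1 × 604 = 604
  H–H: 1 × 451 = 451
  Σ(broken) = 2735 kJ
Bonds formed (products):
  C–C: 1 × 337 = 337
  C–H: 6 × 420 = 2520
  Σ(formed) = 2857 kJ
ΔH = Σ(broken) − Σ(formed) = 2735 − 2857 = −122 kJ

ΔH ≈ −122 kJ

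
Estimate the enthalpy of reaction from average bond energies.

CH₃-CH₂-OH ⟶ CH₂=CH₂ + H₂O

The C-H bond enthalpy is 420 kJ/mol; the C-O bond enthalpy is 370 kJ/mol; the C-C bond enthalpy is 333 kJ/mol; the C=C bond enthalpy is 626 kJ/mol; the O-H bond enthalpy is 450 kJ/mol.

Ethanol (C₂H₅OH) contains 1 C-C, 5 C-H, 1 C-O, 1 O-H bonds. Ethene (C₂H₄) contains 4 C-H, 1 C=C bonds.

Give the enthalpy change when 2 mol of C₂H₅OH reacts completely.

Bonds broken (reactants):
  C-C: 1 × 333 = 333
  C-H: 5 × 420 = 2100
  C-O: 1 × 370 = 370
  O-H: 1 × 450 = 450
  Σ(broken) = 3253 kJ
Bonds formed (products):
  C-H: 4 × 420 = 1680
  C=C: 1 × 626 = 626
  O-H: 2 × 450 = 900
  Σ(formed) = 3206 kJ
ΔH = Σ(broken) − Σ(formed) = 3253 − 3206 = +47 kJ
For 2× the reaction as written: 2 × (+47) = +94 kJ

ΔH = +94 kJ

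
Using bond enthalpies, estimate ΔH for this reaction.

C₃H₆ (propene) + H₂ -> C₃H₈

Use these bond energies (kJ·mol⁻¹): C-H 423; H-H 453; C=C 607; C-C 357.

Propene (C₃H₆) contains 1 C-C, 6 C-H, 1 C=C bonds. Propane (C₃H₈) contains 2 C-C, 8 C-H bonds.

ΔH ≈ −143 kJ

Bonds broken (reactants):
  C-C: 1 × 357 = 357
  C-H: 6 × 423 = 2538
  C=C: 1 × 607 = 607
  H-H: 1 × 453 = 453
  Σ(broken) = 3955 kJ
Bonds formed (products):
  C-C: 2 × 357 = 714
  C-H: 8 × 423 = 3384
  Σ(formed) = 4098 kJ
ΔH = Σ(broken) − Σ(formed) = 3955 − 4098 = −143 kJ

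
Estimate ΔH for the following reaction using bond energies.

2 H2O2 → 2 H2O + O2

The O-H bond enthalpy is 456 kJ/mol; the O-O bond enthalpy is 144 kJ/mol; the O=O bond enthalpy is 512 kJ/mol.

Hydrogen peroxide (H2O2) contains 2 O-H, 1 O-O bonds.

Bonds broken (reactants):
  O-H: 4 × 456 = 1824
  O-O: 2 × 144 = 288
  Σ(broken) = 2112 kJ
Bonds formed (products):
  O-H: 4 × 456 = 1824
  O=O: 1 × 512 = 512
  Σ(formed) = 2336 kJ
ΔH = Σ(broken) − Σ(formed) = 2112 − 2336 = −224 kJ

ΔH ≈ −224 kJ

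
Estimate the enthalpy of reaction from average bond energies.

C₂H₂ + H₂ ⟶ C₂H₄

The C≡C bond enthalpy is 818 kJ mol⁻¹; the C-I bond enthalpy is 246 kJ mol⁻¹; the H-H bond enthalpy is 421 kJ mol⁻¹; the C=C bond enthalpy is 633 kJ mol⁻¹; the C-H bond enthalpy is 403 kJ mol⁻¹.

Bonds broken (reactants):
  C≡C: 1 × 818 = 818
  C-H: 2 × 403 = 806
  H-H: 1 × 421 = 421
  Σ(broken) = 2045 kJ
Bonds formed (products):
  C-H: 4 × 403 = 1612
  C=C: 1 × 633 = 633
  Σ(formed) = 2245 kJ
ΔH = Σ(broken) − Σ(formed) = 2045 − 2245 = −200 kJ

ΔH ≈ −200 kJ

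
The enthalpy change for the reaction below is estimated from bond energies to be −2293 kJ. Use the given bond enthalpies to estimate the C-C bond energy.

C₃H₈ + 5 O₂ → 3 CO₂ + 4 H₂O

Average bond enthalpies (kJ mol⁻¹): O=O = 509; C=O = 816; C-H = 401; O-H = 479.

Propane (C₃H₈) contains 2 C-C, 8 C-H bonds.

D(C-C) ≈ 341 kJ/mol

Let D be the C-C bond energy.
Σ(broken) = 2×D + 8×401 + 5×509 = 5753 + 2D
Σ(formed) = 6×816 + 8×479 = 8728
ΔH = Σ(broken) − Σ(formed) = (5753 + 2D) − (8728) = −2975 + 2D
Setting this equal to −2293 kJ gives 2D = 682, so D = 341 kJ/mol.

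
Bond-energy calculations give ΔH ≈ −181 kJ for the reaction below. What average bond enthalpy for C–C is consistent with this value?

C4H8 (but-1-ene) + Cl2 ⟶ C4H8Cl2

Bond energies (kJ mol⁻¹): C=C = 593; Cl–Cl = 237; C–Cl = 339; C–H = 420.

Let D be the C–C bond energy.
Σ(broken) = 2×D + 8×420 + 1×593 + 1×237 = 4190 + 2D
Σ(formed) = 3×D + 2×339 + 8×420 = 4038 + 3D
ΔH = Σ(broken) − Σ(formed) = (4190 + 2D) − (4038 + 3D) = +152 − D
Setting this equal to −181 kJ gives D = 333 kJ/mol.

D(C–C) ≈ 333 kJ/mol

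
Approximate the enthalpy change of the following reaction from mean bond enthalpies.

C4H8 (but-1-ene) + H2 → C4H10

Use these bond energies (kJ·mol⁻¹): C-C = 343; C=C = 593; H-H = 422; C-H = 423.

ΔH ≈ −174 kJ

Bonds broken (reactants):
  C-C: 2 × 343 = 686
  C-H: 8 × 423 = 3384
  C=C: 1 × 593 = 593
  H-H: 1 × 422 = 422
  Σ(broken) = 5085 kJ
Bonds formed (products):
  C-C: 3 × 343 = 1029
  C-H: 10 × 423 = 4230
  Σ(formed) = 5259 kJ
ΔH = Σ(broken) − Σ(formed) = 5085 − 5259 = −174 kJ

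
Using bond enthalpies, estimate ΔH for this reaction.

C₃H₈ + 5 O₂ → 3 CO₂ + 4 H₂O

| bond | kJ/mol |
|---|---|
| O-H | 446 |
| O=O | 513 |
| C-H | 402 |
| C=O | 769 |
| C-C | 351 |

ΔH ≈ −1699 kJ

Bonds broken (reactants):
  C-C: 2 × 351 = 702
  C-H: 8 × 402 = 3216
  O=O: 5 × 513 = 2565
  Σ(broken) = 6483 kJ
Bonds formed (products):
  C=O: 6 × 769 = 4614
  O-H: 8 × 446 = 3568
  Σ(formed) = 8182 kJ
ΔH = Σ(broken) − Σ(formed) = 6483 − 8182 = −1699 kJ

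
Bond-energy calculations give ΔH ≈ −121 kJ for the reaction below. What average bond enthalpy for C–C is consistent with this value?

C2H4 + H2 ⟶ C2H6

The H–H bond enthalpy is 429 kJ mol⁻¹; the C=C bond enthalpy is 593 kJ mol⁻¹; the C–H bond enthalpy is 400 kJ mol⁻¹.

D(C–C) ≈ 343 kJ/mol

Let D be the C–C bond energy.
Σ(broken) = 4×400 + 1×593 + 1×429 = 2622
Σ(formed) = 1×D + 6×400 = 2400 + D
ΔH = Σ(broken) − Σ(formed) = (2622) − (2400 + D) = +222 − D
Setting this equal to −121 kJ gives D = 343 kJ/mol.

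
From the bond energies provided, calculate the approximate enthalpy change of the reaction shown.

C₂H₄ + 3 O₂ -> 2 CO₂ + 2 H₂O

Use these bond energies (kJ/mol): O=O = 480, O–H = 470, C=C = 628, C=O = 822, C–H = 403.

Bonds broken (reactants):
  C–H: 4 × 403 = 1612
  C=C: 1 × 628 = 628
  O=O: 3 × 480 = 1440
  Σ(broken) = 3680 kJ
Bonds formed (products):
  C=O: 4 × 822 = 3288
  O–H: 4 × 470 = 1880
  Σ(formed) = 5168 kJ
ΔH = Σ(broken) − Σ(formed) = 3680 − 5168 = −1488 kJ

ΔH ≈ −1488 kJ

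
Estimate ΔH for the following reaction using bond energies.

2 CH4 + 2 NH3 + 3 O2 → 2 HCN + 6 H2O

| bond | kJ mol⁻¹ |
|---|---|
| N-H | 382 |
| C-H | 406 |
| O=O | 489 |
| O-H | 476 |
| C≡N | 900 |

ΔH ≈ −1317 kJ

Bonds broken (reactants):
  C-H: 8 × 406 = 3248
  N-H: 6 × 382 = 2292
  O=O: 3 × 489 = 1467
  Σ(broken) = 7007 kJ
Bonds formed (products):
  C≡N: 2 × 900 = 1800
  C-H: 2 × 406 = 812
  O-H: 12 × 476 = 5712
  Σ(formed) = 8324 kJ
ΔH = Σ(broken) − Σ(formed) = 7007 − 8324 = −1317 kJ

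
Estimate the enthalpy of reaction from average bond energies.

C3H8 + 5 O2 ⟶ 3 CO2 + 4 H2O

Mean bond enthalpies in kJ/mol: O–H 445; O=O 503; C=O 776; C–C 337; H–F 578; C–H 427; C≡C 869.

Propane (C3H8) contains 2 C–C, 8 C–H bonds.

ΔH ≈ −1611 kJ

Bonds broken (reactants):
  C–C: 2 × 337 = 674
  C–H: 8 × 427 = 3416
  O=O: 5 × 503 = 2515
  Σ(broken) = 6605 kJ
Bonds formed (products):
  C=O: 6 × 776 = 4656
  O–H: 8 × 445 = 3560
  Σ(formed) = 8216 kJ
ΔH = Σ(broken) − Σ(formed) = 6605 − 8216 = −1611 kJ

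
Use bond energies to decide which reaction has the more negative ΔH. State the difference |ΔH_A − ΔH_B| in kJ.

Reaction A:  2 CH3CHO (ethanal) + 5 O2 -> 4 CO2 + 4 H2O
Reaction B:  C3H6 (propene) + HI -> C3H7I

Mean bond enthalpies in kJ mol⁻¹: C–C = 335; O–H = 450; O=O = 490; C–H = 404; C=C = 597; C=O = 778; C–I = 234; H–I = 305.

Reaction A:
  Bonds broken (reactants):
    C–C: 2 × 335 = 670
    C–H: 8 × 404 = 3232
    C=O: 2 × 778 = 1556
    O=O: 5 × 490 = 2450
    Σ(broken) = 7908 kJ
  Bonds formed (products):
    C=O: 8 × 778 = 6224
    O–H: 8 × 450 = 3600
    Σ(formed) = 9824 kJ
  ΔH_A = 7908 − 9824 = −1916 kJ
Reaction B:
  Bonds broken (reactants):
    C–C: 1 × 335 = 335
    C–H: 6 × 404 = 2424
    C=C: 1 × 597 = 597
    H–I: 1 × 305 = 305
    Σ(broken) = 3661 kJ
  Bonds formed (products):
    C–C: 2 × 335 = 670
    C–H: 7 × 404 = 2828
    C–I: 1 × 234 = 234
    Σ(formed) = 3732 kJ
  ΔH_B = 3661 − 3732 = −71 kJ
ΔH_A − ΔH_B = −1845 kJ, so reaction A has the more negative ΔH; |ΔH_A − ΔH_B| = 1845 kJ.

Reaction A, by 1845 kJ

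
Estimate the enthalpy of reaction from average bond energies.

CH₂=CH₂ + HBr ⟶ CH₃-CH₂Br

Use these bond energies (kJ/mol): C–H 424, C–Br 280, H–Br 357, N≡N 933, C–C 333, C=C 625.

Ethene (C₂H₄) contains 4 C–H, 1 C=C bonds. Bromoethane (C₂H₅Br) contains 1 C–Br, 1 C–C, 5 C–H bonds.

Bonds broken (reactants):
  C–H: 4 × 424 = 1696
  C=C: 1 × 625 = 625
  H–Br: 1 × 357 = 357
  Σ(broken) = 2678 kJ
Bonds formed (products):
  C–Br: 1 × 280 = 280
  C–C: 1 × 333 = 333
  C–H: 5 × 424 = 2120
  Σ(formed) = 2733 kJ
ΔH = Σ(broken) − Σ(formed) = 2678 − 2733 = −55 kJ

ΔH ≈ −55 kJ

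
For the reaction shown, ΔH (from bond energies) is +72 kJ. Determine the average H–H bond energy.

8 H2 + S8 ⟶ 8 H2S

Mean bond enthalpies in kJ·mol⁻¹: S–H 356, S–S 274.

D(H–H) ≈ 447 kJ/mol

Let D be the H–H bond energy.
Σ(broken) = 8×D + 8×274 = 2192 + 8D
Σ(formed) = 16×356 = 5696
ΔH = Σ(broken) − Σ(formed) = (2192 + 8D) − (5696) = −3504 + 8D
Setting this equal to +72 kJ gives 8D = 3576, so D = 447 kJ/mol.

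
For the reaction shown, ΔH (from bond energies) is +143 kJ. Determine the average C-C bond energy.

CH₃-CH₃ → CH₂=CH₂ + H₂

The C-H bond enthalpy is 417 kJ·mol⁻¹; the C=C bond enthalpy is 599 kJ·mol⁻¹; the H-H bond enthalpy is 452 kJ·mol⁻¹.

D(C-C) ≈ 360 kJ/mol

Let D be the C-C bond energy.
Σ(broken) = 1×D + 6×417 = 2502 + D
Σ(formed) = 4×417 + 1×599 + 1×452 = 2719
ΔH = Σ(broken) − Σ(formed) = (2502 + D) − (2719) = −217 + D
Setting this equal to +143 kJ gives D = 360 kJ/mol.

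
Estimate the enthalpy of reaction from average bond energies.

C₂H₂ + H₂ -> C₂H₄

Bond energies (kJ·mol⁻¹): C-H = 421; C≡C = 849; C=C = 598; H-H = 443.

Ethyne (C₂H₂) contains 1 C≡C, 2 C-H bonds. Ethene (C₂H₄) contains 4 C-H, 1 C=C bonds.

Bonds broken (reactants):
  C≡C: 1 × 849 = 849
  C-H: 2 × 421 = 842
  H-H: 1 × 443 = 443
  Σ(broken) = 2134 kJ
Bonds formed (products):
  C-H: 4 × 421 = 1684
  C=C: 1 × 598 = 598
  Σ(formed) = 2282 kJ
ΔH = Σ(broken) − Σ(formed) = 2134 − 2282 = −148 kJ

ΔH ≈ −148 kJ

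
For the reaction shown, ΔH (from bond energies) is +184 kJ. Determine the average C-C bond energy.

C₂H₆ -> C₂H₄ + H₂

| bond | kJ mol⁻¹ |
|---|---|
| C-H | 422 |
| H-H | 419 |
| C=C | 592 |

Let D be the C-C bond energy.
Σ(broken) = 1×D + 6×422 = 2532 + D
Σ(formed) = 4×422 + 1×592 + 1×419 = 2699
ΔH = Σ(broken) − Σ(formed) = (2532 + D) − (2699) = −167 + D
Setting this equal to +184 kJ gives D = 351 kJ/mol.

D(C-C) ≈ 351 kJ/mol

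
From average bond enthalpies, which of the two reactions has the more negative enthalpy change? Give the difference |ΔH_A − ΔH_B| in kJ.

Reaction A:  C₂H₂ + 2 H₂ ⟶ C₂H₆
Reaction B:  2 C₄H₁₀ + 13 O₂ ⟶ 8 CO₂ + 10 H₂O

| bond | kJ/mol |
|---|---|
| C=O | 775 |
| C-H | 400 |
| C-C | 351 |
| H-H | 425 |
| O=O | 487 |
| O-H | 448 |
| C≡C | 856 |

Reaction A:
  Bonds broken (reactants):
    C≡C: 1 × 856 = 856
    C-H: 2 × 400 = 800
    H-H: 2 × 425 = 850
    Σ(broken) = 2506 kJ
  Bonds formed (products):
    C-C: 1 × 351 = 351
    C-H: 6 × 400 = 2400
    Σ(formed) = 2751 kJ
  ΔH_A = 2506 − 2751 = −245 kJ
Reaction B:
  Bonds broken (reactants):
    C-C: 6 × 351 = 2106
    C-H: 20 × 400 = 8000
    O=O: 13 × 487 = 6331
    Σ(broken) = 16437 kJ
  Bonds formed (products):
    C=O: 16 × 775 = 12400
    O-H: 20 × 448 = 8960
    Σ(formed) = 21360 kJ
  ΔH_B = 16437 − 21360 = −4923 kJ
ΔH_A − ΔH_B = +4678 kJ, so reaction B has the more negative ΔH; |ΔH_A − ΔH_B| = 4678 kJ.

Reaction B, by 4678 kJ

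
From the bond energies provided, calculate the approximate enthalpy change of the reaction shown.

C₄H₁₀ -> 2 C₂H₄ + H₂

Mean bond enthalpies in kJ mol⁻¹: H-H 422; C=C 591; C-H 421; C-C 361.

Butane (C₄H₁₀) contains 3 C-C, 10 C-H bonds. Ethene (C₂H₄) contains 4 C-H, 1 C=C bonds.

Bonds broken (reactants):
  C-C: 3 × 361 = 1083
  C-H: 10 × 421 = 4210
  Σ(broken) = 5293 kJ
Bonds formed (products):
  C-H: 8 × 421 = 3368
  C=C: 2 × 591 = 1182
  H-H: 1 × 422 = 422
  Σ(formed) = 4972 kJ
ΔH = Σ(broken) − Σ(formed) = 5293 − 4972 = +321 kJ

ΔH ≈ +321 kJ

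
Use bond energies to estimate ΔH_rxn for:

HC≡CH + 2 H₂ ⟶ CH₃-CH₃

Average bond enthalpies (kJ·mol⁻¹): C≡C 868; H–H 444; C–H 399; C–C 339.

ΔH ≈ −179 kJ

Bonds broken (reactants):
  C≡C: 1 × 868 = 868
  C–H: 2 × 399 = 798
  H–H: 2 × 444 = 888
  Σ(broken) = 2554 kJ
Bonds formed (products):
  C–C: 1 × 339 = 339
  C–H: 6 × 399 = 2394
  Σ(formed) = 2733 kJ
ΔH = Σ(broken) − Σ(formed) = 2554 − 2733 = −179 kJ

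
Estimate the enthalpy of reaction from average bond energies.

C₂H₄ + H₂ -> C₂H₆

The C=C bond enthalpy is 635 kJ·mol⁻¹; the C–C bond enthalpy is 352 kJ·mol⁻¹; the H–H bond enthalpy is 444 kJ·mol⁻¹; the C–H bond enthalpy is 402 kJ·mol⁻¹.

Bonds broken (reactants):
  C–H: 4 × 402 = 1608
  C=C: 1 × 635 = 635
  H–H: 1 × 444 = 444
  Σ(broken) = 2687 kJ
Bonds formed (products):
  C–C: 1 × 352 = 352
  C–H: 6 × 402 = 2412
  Σ(formed) = 2764 kJ
ΔH = Σ(broken) − Σ(formed) = 2687 − 2764 = −77 kJ

ΔH ≈ −77 kJ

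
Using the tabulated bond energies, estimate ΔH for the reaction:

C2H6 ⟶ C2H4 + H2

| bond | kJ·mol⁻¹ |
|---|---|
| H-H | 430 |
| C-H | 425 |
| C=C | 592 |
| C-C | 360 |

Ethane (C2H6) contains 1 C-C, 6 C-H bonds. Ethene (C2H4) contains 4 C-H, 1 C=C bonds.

Bonds broken (reactants):
  C-C: 1 × 360 = 360
  C-H: 6 × 425 = 2550
  Σ(broken) = 2910 kJ
Bonds formed (products):
  C-H: 4 × 425 = 1700
  C=C: 1 × 592 = 592
  H-H: 1 × 430 = 430
  Σ(formed) = 2722 kJ
ΔH = Σ(broken) − Σ(formed) = 2910 − 2722 = +188 kJ

ΔH ≈ +188 kJ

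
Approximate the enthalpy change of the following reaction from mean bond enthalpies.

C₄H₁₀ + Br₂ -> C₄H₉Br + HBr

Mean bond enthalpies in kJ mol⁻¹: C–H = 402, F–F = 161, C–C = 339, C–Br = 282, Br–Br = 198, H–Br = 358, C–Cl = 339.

Bonds broken (reactants):
  Br–Br: 1 × 198 = 198
  C–C: 3 × 339 = 1017
  C–H: 10 × 402 = 4020
  Σ(broken) = 5235 kJ
Bonds formed (products):
  C–Br: 1 × 282 = 282
  C–C: 3 × 339 = 1017
  C–H: 9 × 402 = 3618
  H–Br: 1 × 358 = 358
  Σ(formed) = 5275 kJ
ΔH = Σ(broken) − Σ(formed) = 5235 − 5275 = −40 kJ

ΔH ≈ −40 kJ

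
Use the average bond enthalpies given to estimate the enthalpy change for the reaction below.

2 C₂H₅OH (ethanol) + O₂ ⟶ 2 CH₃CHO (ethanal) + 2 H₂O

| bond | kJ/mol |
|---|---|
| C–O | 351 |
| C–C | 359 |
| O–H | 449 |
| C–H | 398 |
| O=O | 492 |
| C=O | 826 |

Bonds broken (reactants):
  C–C: 2 × 359 = 718
  C–H: 10 × 398 = 3980
  C–O: 2 × 351 = 702
  O–H: 2 × 449 = 898
  O=O: 1 × 492 = 492
  Σ(broken) = 6790 kJ
Bonds formed (products):
  C–C: 2 × 359 = 718
  C–H: 8 × 398 = 3184
  C=O: 2 × 826 = 1652
  O–H: 4 × 449 = 1796
  Σ(formed) = 7350 kJ
ΔH = Σ(broken) − Σ(formed) = 6790 − 7350 = −560 kJ

ΔH ≈ −560 kJ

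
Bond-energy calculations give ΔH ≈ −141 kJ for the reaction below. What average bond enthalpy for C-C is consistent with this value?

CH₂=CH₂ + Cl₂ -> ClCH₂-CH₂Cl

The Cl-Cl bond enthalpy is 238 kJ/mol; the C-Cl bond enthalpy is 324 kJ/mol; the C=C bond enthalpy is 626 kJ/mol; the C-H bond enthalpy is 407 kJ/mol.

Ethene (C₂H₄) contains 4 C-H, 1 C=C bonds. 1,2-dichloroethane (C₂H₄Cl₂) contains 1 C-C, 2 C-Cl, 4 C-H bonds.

D(C-C) ≈ 357 kJ/mol

Let D be the C-C bond energy.
Σ(broken) = 4×407 + 1×626 + 1×238 = 2492
Σ(formed) = 1×D + 2×324 + 4×407 = 2276 + D
ΔH = Σ(broken) − Σ(formed) = (2492) − (2276 + D) = +216 − D
Setting this equal to −141 kJ gives D = 357 kJ/mol.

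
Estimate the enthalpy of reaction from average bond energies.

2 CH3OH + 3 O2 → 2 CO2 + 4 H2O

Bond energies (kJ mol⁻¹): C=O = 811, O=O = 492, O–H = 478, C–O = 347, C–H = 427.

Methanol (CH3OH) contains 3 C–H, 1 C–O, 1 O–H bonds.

ΔH ≈ −1380 kJ

Bonds broken (reactants):
  C–H: 6 × 427 = 2562
  C–O: 2 × 347 = 694
  O–H: 2 × 478 = 956
  O=O: 3 × 492 = 1476
  Σ(broken) = 5688 kJ
Bonds formed (products):
  C=O: 4 × 811 = 3244
  O–H: 8 × 478 = 3824
  Σ(formed) = 7068 kJ
ΔH = Σ(broken) − Σ(formed) = 5688 − 7068 = −1380 kJ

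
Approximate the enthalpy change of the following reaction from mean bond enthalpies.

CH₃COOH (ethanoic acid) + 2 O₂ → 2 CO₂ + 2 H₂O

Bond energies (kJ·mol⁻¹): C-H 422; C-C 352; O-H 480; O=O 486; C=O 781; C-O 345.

ΔH ≈ −848 kJ

Bonds broken (reactants):
  C-C: 1 × 352 = 352
  C-H: 3 × 422 = 1266
  C-O: 1 × 345 = 345
  C=O: 1 × 781 = 781
  O-H: 1 × 480 = 480
  O=O: 2 × 486 = 972
  Σ(broken) = 4196 kJ
Bonds formed (products):
  C=O: 4 × 781 = 3124
  O-H: 4 × 480 = 1920
  Σ(formed) = 5044 kJ
ΔH = Σ(broken) − Σ(formed) = 4196 − 5044 = −848 kJ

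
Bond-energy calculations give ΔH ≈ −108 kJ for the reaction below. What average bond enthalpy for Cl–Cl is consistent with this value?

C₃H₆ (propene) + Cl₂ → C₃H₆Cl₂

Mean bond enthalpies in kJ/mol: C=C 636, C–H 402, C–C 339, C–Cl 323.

Let D be the Cl–Cl bond energy.
Σ(broken) = 1×339 + 6×402 + 1×636 + 1×D = 3387 + D
Σ(formed) = 2×339 + 2×323 + 6×402 = 3736
ΔH = Σ(broken) − Σ(formed) = (3387 + D) − (3736) = −349 + D
Setting this equal to −108 kJ gives D = 241 kJ/mol.

D(Cl–Cl) ≈ 241 kJ/mol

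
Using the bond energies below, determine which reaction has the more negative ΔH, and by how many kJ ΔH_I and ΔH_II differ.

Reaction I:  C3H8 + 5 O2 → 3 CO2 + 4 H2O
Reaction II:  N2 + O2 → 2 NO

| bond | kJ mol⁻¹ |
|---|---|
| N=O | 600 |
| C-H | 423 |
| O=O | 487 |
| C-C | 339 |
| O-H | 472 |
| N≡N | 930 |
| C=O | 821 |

Reaction I:
  Bonds broken (reactants):
    C-C: 2 × 339 = 678
    C-H: 8 × 423 = 3384
    O=O: 5 × 487 = 2435
    Σ(broken) = 6497 kJ
  Bonds formed (products):
    C=O: 6 × 821 = 4926
    O-H: 8 × 472 = 3776
    Σ(formed) = 8702 kJ
  ΔH_I = 6497 − 8702 = −2205 kJ
Reaction II:
  Bonds broken (reactants):
    N≡N: 1 × 930 = 930
    O=O: 1 × 487 = 487
    Σ(broken) = 1417 kJ
  Bonds formed (products):
    N=O: 2 × 600 = 1200
    Σ(formed) = 1200 kJ
  ΔH_II = 1417 − 1200 = +217 kJ
ΔH_I − ΔH_II = −2422 kJ, so reaction I has the more negative ΔH; |ΔH_I − ΔH_II| = 2422 kJ.

Reaction I, by 2422 kJ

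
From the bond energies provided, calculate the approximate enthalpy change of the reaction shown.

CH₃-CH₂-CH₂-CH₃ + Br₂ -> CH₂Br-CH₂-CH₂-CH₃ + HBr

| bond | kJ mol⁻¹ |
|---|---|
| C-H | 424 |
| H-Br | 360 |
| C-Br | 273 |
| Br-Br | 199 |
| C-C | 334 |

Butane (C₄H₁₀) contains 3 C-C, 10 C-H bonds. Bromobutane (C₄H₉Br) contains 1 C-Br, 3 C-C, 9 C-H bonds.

ΔH ≈ −10 kJ

Bonds broken (reactants):
  Br-Br: 1 × 199 = 199
  C-C: 3 × 334 = 1002
  C-H: 10 × 424 = 4240
  Σ(broken) = 5441 kJ
Bonds formed (products):
  C-Br: 1 × 273 = 273
  C-C: 3 × 334 = 1002
  C-H: 9 × 424 = 3816
  H-Br: 1 × 360 = 360
  Σ(formed) = 5451 kJ
ΔH = Σ(broken) − Σ(formed) = 5441 − 5451 = −10 kJ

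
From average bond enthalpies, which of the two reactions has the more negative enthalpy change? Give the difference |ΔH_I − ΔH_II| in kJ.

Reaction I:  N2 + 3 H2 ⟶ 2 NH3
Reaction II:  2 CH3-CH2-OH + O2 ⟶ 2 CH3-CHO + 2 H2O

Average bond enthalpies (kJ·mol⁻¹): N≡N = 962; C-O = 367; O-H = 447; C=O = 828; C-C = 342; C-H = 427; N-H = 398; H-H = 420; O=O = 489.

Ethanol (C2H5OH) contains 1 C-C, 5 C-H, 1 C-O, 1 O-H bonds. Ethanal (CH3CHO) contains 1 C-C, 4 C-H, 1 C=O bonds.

Reaction I:
  Bonds broken (reactants):
    H-H: 3 × 420 = 1260
    N≡N: 1 × 962 = 962
    Σ(broken) = 2222 kJ
  Bonds formed (products):
    N-H: 6 × 398 = 2388
    Σ(formed) = 2388 kJ
  ΔH_I = 2222 − 2388 = −166 kJ
Reaction II:
  Bonds broken (reactants):
    C-C: 2 × 342 = 684
    C-H: 10 × 427 = 4270
    C-O: 2 × 367 = 734
    O-H: 2 × 447 = 894
    O=O: 1 × 489 = 489
    Σ(broken) = 7071 kJ
  Bonds formed (products):
    C-C: 2 × 342 = 684
    C-H: 8 × 427 = 3416
    C=O: 2 × 828 = 1656
    O-H: 4 × 447 = 1788
    Σ(formed) = 7544 kJ
  ΔH_II = 7071 − 7544 = −473 kJ
ΔH_I − ΔH_II = +307 kJ, so reaction II has the more negative ΔH; |ΔH_I − ΔH_II| = 307 kJ.

Reaction II, by 307 kJ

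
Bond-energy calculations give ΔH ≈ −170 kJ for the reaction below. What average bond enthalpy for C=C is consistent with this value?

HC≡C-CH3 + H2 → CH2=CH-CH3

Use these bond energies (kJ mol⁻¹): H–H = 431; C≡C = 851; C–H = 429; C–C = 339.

D(C=C) ≈ 594 kJ/mol

Let D be the C=C bond energy.
Σ(broken) = 1×851 + 1×339 + 4×429 + 1×431 = 3337
Σ(formed) = 1×339 + 6×429 + 1×D = 2913 + D
ΔH = Σ(broken) − Σ(formed) = (3337) − (2913 + D) = +424 − D
Setting this equal to −170 kJ gives D = 594 kJ/mol.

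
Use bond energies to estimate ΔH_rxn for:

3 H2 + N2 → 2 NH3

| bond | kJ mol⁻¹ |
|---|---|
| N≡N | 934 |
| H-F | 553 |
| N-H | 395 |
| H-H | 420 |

Bonds broken (reactants):
  H-H: 3 × 420 = 1260
  N≡N: 1 × 934 = 934
  Σ(broken) = 2194 kJ
Bonds formed (products):
  N-H: 6 × 395 = 2370
  Σ(formed) = 2370 kJ
ΔH = Σ(broken) − Σ(formed) = 2194 − 2370 = −176 kJ

ΔH ≈ −176 kJ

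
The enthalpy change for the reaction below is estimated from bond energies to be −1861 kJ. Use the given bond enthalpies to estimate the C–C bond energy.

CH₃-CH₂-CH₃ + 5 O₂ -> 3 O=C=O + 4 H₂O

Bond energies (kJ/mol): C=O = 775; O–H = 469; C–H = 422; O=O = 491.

Let D be the C–C bond energy.
Σ(broken) = 2×D + 8×422 + 5×491 = 5831 + 2D
Σ(formed) = 6×775 + 8×469 = 8402
ΔH = Σ(broken) − Σ(formed) = (5831 + 2D) − (8402) = −2571 + 2D
Setting this equal to −1861 kJ gives 2D = 710, so D = 355 kJ/mol.

D(C–C) ≈ 355 kJ/mol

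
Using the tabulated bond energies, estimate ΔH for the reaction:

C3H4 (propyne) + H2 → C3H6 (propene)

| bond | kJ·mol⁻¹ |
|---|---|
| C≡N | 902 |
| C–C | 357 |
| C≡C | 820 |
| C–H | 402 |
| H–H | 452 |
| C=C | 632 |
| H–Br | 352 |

ΔH ≈ −164 kJ

Bonds broken (reactants):
  C≡C: 1 × 820 = 820
  C–C: 1 × 357 = 357
  C–H: 4 × 402 = 1608
  H–H: 1 × 452 = 452
  Σ(broken) = 3237 kJ
Bonds formed (products):
  C–C: 1 × 357 = 357
  C–H: 6 × 402 = 2412
  C=C: 1 × 632 = 632
  Σ(formed) = 3401 kJ
ΔH = Σ(broken) − Σ(formed) = 3237 − 3401 = −164 kJ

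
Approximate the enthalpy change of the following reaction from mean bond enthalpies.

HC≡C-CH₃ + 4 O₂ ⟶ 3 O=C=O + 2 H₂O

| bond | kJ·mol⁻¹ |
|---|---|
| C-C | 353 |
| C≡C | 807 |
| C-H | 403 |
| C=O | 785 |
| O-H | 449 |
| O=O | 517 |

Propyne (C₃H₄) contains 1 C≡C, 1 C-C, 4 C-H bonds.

Bonds broken (reactants):
  C≡C: 1 × 807 = 807
  C-C: 1 × 353 = 353
  C-H: 4 × 403 = 1612
  O=O: 4 × 517 = 2068
  Σ(broken) = 4840 kJ
Bonds formed (products):
  C=O: 6 × 785 = 4710
  O-H: 4 × 449 = 1796
  Σ(formed) = 6506 kJ
ΔH = Σ(broken) − Σ(formed) = 4840 − 6506 = −1666 kJ

ΔH ≈ −1666 kJ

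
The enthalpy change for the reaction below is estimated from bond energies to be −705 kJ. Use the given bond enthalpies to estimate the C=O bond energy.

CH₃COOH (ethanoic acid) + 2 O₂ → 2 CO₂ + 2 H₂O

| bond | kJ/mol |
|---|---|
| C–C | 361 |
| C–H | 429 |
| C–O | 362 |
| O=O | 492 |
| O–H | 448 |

D(C=O) ≈ 785 kJ/mol

Let D be the C=O bond energy.
Σ(broken) = 1×361 + 3×429 + 1×362 + 1×D + 1×448 + 2×492 = 3442 + D
Σ(formed) = 4×D + 4×448 = 1792 + 4D
ΔH = Σ(broken) − Σ(formed) = (3442 + D) − (1792 + 4D) = +1650 − 3D
Setting this equal to −705 kJ gives 3D = 2355, so D = 785 kJ/mol.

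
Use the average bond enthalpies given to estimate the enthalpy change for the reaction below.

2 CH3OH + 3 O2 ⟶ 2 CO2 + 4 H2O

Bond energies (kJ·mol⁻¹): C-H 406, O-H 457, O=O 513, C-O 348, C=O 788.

Bonds broken (reactants):
  C-H: 6 × 406 = 2436
  C-O: 2 × 348 = 696
  O-H: 2 × 457 = 914
  O=O: 3 × 513 = 1539
  Σ(broken) = 5585 kJ
Bonds formed (products):
  C=O: 4 × 788 = 3152
  O-H: 8 × 457 = 3656
  Σ(formed) = 6808 kJ
ΔH = Σ(broken) − Σ(formed) = 5585 − 6808 = −1223 kJ

ΔH ≈ −1223 kJ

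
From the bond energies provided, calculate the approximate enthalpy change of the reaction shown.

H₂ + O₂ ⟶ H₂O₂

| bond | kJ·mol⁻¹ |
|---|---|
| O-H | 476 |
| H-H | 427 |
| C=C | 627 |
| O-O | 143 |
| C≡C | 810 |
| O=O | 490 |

ΔH ≈ −178 kJ

Bonds broken (reactants):
  H-H: 1 × 427 = 427
  O=O: 1 × 490 = 490
  Σ(broken) = 917 kJ
Bonds formed (products):
  O-H: 2 × 476 = 952
  O-O: 1 × 143 = 143
  Σ(formed) = 1095 kJ
ΔH = Σ(broken) − Σ(formed) = 917 − 1095 = −178 kJ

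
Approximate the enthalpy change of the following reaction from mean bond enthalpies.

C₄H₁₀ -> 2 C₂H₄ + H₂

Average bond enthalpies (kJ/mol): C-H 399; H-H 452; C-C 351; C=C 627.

Bonds broken (reactants):
  C-C: 3 × 351 = 1053
  C-H: 10 × 399 = 3990
  Σ(broken) = 5043 kJ
Bonds formed (products):
  C-H: 8 × 399 = 3192
  C=C: 2 × 627 = 1254
  H-H: 1 × 452 = 452
  Σ(formed) = 4898 kJ
ΔH = Σ(broken) − Σ(formed) = 5043 − 4898 = +145 kJ

ΔH ≈ +145 kJ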